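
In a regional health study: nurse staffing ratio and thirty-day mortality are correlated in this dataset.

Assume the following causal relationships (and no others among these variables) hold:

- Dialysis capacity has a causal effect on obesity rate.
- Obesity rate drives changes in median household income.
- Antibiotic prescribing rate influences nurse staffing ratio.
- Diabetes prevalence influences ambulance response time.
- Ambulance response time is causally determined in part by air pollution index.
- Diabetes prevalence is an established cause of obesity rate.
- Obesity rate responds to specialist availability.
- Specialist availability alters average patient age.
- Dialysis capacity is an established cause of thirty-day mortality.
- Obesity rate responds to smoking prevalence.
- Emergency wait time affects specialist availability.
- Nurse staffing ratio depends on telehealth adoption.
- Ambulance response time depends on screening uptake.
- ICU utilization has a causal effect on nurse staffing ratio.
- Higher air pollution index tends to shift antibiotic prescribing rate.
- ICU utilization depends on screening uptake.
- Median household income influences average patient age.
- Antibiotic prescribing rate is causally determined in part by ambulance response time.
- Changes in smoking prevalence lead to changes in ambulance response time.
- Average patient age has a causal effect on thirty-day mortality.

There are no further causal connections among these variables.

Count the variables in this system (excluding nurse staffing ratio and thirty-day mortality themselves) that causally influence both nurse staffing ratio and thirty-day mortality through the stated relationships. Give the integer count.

The common causes are: diabetes prevalence (to nurse staffing ratio via diabetes prevalence → ambulance response time → antibiotic prescribing rate → nurse staffing ratio; to thirty-day mortality via diabetes prevalence → obesity rate → median household income → average patient age → thirty-day mortality); smoking prevalence (to nurse staffing ratio via smoking prevalence → ambulance response time → antibiotic prescribing rate → nurse staffing ratio; to thirty-day mortality via smoking prevalence → obesity rate → median household income → average patient age → thirty-day mortality).
Every other variable lacks a causal path to at least one of nurse staffing ratio and thirty-day mortality.

2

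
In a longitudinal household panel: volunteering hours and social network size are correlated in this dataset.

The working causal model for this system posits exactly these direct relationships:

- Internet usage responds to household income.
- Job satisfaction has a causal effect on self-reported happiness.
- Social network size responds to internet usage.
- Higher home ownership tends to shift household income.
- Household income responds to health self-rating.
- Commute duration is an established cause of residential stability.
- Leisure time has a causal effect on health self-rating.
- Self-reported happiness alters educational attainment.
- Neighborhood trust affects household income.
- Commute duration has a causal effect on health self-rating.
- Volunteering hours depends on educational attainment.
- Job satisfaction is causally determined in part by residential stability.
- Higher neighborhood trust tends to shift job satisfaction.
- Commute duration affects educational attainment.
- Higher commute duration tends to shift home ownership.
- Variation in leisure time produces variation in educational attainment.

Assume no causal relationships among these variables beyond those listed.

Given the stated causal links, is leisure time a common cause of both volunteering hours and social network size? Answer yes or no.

Leisure time has a causal path to volunteering hours (leisure time → educational attainment → volunteering hours) and to social network size (leisure time → health self-rating → household income → internet usage → social network size), so it is a common cause of both — a confounder.

yes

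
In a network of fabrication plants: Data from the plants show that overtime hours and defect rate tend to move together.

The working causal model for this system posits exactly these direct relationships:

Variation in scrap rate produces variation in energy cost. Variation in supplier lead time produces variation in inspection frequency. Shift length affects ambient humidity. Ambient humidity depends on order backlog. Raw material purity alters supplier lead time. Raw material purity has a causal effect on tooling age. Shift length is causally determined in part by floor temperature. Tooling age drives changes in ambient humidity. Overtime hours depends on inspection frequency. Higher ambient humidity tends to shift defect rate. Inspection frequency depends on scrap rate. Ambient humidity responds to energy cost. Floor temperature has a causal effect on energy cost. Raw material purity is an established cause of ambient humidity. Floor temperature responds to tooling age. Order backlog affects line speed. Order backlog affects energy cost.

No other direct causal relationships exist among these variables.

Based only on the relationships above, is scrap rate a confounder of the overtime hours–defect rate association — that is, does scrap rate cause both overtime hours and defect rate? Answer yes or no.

yes

Scrap rate has a causal path to overtime hours (scrap rate → inspection frequency → overtime hours) and to defect rate (scrap rate → energy cost → ambient humidity → defect rate), so it is a common cause of both — a confounder.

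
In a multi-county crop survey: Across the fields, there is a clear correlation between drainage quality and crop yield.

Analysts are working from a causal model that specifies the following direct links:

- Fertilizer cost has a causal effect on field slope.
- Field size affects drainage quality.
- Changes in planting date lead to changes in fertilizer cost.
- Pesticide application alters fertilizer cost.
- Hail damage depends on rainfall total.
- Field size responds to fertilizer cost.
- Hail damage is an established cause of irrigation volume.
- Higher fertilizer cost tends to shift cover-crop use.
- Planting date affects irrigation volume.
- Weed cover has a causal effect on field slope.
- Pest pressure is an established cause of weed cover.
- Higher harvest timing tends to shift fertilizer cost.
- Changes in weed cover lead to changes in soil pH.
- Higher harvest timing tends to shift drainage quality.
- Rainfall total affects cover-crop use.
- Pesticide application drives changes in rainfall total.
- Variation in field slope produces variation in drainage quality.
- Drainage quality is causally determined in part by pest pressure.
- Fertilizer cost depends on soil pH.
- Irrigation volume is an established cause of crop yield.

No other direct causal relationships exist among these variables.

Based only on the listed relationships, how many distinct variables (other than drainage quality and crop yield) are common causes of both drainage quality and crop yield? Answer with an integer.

The common causes are: pesticide application (to drainage quality via pesticide application → fertilizer cost → field size → drainage quality; to crop yield via pesticide application → rainfall total → hail damage → irrigation volume → crop yield); planting date (to drainage quality via planting date → fertilizer cost → field size → drainage quality; to crop yield via planting date → irrigation volume → crop yield).
Every other variable lacks a causal path to at least one of drainage quality and crop yield.

2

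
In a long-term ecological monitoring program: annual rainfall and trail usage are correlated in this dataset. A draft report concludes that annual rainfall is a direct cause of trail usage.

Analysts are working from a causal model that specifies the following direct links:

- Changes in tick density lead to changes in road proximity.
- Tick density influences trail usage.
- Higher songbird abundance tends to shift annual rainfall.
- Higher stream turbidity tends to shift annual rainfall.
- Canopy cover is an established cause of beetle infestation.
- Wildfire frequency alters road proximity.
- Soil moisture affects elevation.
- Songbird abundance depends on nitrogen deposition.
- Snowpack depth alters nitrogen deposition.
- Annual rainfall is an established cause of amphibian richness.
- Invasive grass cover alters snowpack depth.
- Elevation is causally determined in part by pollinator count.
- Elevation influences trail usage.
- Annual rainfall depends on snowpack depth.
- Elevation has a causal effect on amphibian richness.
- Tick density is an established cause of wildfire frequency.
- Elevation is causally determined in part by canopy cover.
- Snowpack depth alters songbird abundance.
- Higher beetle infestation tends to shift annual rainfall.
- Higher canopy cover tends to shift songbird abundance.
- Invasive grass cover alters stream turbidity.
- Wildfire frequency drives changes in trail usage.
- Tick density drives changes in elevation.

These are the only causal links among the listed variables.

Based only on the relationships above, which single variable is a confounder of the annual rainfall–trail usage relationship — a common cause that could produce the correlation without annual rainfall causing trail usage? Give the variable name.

Canopy cover has a causal path to annual rainfall (canopy cover → beetle infestation → annual rainfall) and a separate causal path to trail usage (canopy cover → elevation → trail usage), so it is a common cause of both.
No stated relationship gives annual rainfall a causal route to trail usage, so the correlation is explained by the shared upstream cause rather than a direct effect.

canopy cover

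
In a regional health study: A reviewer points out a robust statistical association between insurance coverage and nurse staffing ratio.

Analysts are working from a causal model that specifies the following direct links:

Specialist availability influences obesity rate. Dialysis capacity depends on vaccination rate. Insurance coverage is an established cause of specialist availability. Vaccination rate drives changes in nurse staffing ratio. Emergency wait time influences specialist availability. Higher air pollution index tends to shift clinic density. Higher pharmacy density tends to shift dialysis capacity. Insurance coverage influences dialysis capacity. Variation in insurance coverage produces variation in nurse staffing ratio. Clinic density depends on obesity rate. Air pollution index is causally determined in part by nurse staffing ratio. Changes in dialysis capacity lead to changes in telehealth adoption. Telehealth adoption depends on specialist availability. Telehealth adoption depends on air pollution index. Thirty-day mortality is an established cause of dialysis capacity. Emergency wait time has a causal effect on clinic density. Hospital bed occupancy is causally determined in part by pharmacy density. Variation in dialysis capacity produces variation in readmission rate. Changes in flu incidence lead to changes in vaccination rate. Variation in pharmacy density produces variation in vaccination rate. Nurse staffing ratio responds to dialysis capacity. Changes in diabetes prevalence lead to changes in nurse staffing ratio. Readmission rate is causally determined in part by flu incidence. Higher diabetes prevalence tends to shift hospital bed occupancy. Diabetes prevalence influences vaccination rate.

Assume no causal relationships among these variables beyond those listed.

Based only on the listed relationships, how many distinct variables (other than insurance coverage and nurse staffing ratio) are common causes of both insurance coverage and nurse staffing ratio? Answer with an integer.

No listed variable has a causal path to both insurance coverage and nurse staffing ratio, so there are no common causes.

0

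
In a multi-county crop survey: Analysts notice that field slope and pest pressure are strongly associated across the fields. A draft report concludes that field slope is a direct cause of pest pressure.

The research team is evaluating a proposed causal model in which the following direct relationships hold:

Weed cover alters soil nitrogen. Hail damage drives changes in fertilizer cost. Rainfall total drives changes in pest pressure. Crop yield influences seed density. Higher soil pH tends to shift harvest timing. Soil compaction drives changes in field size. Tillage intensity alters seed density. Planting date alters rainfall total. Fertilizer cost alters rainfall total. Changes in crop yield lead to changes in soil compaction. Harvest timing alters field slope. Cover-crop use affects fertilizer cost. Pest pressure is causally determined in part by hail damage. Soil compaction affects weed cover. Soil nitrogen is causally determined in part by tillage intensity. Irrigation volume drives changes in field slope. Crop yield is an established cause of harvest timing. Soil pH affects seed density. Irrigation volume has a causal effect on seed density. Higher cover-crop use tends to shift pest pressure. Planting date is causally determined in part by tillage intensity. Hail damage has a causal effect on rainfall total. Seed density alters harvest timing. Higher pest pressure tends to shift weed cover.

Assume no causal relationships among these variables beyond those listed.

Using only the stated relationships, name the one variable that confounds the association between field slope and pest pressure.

tillage intensity

Tillage intensity has a causal path to field slope (tillage intensity → seed density → harvest timing → field slope) and a separate causal path to pest pressure (tillage intensity → planting date → rainfall total → pest pressure), so it is a common cause of both.
No stated relationship gives field slope a causal route to pest pressure, so the correlation is explained by the shared upstream cause rather than a direct effect.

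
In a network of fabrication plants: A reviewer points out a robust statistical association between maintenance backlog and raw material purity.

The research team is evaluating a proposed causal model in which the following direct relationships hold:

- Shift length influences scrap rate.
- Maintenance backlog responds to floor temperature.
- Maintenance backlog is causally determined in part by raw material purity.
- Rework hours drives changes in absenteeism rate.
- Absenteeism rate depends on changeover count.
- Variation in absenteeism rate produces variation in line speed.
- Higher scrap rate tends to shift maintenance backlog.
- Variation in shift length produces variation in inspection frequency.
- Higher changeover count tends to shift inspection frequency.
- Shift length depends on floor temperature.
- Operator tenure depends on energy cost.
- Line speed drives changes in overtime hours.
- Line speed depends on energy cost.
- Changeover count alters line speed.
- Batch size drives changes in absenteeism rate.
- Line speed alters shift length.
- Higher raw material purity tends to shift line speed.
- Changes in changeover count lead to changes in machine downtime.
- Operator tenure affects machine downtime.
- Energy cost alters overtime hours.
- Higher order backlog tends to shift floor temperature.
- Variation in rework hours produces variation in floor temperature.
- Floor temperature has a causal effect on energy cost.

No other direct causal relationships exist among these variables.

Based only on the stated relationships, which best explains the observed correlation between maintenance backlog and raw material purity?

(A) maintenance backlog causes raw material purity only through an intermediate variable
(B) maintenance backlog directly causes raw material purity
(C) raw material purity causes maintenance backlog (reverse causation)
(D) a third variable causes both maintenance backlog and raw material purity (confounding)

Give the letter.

C

The stated link runs raw material purity → maintenance backlog; maintenance backlog has no causal path to raw material purity. No variable causes both, so confounding is ruled out. The correlation reflects reverse causation.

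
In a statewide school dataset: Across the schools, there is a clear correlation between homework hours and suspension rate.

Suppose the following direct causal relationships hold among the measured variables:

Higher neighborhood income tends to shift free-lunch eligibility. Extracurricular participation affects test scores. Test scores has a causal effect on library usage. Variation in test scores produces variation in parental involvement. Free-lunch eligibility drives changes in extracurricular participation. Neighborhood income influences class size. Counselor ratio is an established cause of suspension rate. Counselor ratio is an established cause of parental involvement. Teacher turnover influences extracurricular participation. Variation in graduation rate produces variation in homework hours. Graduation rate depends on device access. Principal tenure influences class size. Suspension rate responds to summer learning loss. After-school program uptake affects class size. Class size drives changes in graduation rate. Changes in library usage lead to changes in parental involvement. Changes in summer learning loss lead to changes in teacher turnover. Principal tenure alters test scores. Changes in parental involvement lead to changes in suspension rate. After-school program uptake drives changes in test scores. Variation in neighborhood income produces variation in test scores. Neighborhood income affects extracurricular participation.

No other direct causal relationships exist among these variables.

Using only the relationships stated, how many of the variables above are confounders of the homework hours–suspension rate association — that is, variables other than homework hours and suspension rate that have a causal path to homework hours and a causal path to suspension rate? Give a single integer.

The common causes are: after-school program uptake (to homework hours via after-school program uptake → class size → graduation rate → homework hours; to suspension rate via after-school program uptake → test scores → parental involvement → suspension rate); neighborhood income (to homework hours via neighborhood income → class size → graduation rate → homework hours; to suspension rate via neighborhood income → test scores → parental involvement → suspension rate); principal tenure (to homework hours via principal tenure → class size → graduation rate → homework hours; to suspension rate via principal tenure → test scores → parental involvement → suspension rate).
Every other variable lacks a causal path to at least one of homework hours and suspension rate.

3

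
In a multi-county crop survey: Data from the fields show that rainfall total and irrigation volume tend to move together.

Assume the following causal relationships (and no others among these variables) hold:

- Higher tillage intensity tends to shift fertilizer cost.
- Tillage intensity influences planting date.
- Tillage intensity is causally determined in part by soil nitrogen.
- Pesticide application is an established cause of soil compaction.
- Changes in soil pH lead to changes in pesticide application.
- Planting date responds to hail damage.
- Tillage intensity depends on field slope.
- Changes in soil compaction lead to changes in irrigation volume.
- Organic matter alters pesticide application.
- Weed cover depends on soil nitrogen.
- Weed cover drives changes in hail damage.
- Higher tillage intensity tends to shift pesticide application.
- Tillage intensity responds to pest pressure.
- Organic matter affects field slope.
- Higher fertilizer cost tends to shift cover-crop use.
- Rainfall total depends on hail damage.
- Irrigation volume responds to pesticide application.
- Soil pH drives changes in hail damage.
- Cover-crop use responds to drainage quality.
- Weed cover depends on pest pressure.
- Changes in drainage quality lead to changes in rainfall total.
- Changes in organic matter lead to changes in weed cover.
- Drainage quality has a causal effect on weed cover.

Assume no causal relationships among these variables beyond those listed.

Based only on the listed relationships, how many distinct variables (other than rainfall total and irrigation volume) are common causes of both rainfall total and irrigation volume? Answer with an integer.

4

The common causes are: organic matter (to rainfall total via organic matter → weed cover → hail damage → rainfall total; to irrigation volume via organic matter → pesticide application → irrigation volume); pest pressure (to rainfall total via pest pressure → weed cover → hail damage → rainfall total; to irrigation volume via pest pressure → tillage intensity → pesticide application → irrigation volume); soil nitrogen (to rainfall total via soil nitrogen → weed cover → hail damage → rainfall total; to irrigation volume via soil nitrogen → tillage intensity → pesticide application → irrigation volume); soil pH (to rainfall total via soil pH → hail damage → rainfall total; to irrigation volume via soil pH → pesticide application → irrigation volume).
Every other variable lacks a causal path to at least one of rainfall total and irrigation volume.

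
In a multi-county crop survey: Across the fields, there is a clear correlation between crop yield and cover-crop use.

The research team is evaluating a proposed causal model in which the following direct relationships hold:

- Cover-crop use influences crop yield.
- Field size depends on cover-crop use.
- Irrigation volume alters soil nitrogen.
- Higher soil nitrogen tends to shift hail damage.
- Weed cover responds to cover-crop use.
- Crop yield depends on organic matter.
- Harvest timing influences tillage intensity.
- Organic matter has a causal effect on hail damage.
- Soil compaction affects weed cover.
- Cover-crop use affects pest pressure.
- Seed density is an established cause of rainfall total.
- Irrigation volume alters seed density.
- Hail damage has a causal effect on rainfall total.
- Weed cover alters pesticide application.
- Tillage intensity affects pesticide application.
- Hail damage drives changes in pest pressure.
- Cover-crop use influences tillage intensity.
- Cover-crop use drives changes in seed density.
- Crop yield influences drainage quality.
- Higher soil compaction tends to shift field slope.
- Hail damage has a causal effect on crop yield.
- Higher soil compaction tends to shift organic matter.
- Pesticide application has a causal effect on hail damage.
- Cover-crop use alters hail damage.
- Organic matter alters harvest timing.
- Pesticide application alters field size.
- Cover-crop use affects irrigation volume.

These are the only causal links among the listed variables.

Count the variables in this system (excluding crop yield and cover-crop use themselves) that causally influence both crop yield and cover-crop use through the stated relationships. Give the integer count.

No listed variable has a causal path to both crop yield and cover-crop use, so there are no common causes.

0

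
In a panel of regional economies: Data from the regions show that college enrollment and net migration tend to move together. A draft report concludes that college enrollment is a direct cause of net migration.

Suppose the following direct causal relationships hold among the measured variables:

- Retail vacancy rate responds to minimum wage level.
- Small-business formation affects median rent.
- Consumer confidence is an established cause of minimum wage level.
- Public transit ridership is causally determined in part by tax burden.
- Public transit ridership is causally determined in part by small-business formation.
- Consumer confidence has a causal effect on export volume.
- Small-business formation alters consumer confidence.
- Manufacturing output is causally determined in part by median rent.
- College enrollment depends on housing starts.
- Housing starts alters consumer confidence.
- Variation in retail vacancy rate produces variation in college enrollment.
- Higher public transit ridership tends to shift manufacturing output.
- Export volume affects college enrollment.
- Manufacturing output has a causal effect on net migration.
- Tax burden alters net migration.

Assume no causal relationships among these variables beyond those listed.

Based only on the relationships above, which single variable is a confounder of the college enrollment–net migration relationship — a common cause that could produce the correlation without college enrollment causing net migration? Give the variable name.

Small-business formation has a causal path to college enrollment (small-business formation → consumer confidence → export volume → college enrollment) and a separate causal path to net migration (small-business formation → public transit ridership → manufacturing output → net migration), so it is a common cause of both.
No stated relationship gives college enrollment a causal route to net migration, so the correlation is explained by the shared upstream cause rather than a direct effect.

small-business formation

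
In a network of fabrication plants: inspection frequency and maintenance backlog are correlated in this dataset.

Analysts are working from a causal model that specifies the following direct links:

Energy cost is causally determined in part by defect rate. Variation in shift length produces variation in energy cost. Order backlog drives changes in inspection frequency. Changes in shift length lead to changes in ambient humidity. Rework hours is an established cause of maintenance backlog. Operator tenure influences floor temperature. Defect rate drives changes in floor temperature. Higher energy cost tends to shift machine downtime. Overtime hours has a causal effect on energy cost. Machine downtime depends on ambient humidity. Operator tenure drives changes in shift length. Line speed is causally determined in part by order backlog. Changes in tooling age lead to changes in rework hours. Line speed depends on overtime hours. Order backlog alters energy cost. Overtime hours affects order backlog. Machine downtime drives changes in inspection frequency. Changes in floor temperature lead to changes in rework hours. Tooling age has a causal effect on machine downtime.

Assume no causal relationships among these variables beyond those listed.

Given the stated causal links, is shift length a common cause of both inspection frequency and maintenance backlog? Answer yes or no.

Shift length has no stated causal path to maintenance backlog. A confounder must cause both variables, so shift length does not qualify.

no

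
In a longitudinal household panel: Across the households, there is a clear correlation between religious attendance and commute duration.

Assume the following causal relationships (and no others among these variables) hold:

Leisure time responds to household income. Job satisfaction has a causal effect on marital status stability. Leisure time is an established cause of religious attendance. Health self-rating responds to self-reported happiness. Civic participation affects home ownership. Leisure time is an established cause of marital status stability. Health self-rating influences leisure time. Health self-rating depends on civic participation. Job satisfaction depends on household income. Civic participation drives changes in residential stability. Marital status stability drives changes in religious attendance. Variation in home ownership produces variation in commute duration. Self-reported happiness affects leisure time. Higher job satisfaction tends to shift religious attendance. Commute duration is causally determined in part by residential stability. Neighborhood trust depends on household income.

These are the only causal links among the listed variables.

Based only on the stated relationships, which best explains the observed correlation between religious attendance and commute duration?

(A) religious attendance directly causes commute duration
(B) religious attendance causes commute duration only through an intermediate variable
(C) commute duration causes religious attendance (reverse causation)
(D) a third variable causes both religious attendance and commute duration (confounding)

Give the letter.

D

Civic participation causes religious attendance (civic participation → health self-rating → leisure time → religious attendance) and commute duration (civic participation → residential stability → commute duration) — a common cause creating the correlation.
There is no stated path from religious attendance to commute duration or from commute duration to religious attendance, so neither direct nor reverse causation applies.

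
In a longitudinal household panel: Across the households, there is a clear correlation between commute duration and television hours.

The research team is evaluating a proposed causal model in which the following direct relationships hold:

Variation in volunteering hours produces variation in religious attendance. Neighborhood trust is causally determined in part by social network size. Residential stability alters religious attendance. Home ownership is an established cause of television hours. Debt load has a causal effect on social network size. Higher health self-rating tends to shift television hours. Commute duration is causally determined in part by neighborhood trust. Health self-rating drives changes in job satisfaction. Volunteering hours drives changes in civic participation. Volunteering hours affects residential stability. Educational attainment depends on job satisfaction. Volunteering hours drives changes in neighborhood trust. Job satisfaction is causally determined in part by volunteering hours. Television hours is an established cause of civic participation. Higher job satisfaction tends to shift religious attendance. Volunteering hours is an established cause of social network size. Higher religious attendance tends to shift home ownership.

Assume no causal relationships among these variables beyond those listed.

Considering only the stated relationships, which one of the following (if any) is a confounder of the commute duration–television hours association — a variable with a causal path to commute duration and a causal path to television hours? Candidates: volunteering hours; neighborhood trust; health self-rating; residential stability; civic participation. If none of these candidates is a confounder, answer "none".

volunteering hours

Volunteering hours causes commute duration (volunteering hours → neighborhood trust → commute duration) and also causes television hours (volunteering hours → religious attendance → home ownership → television hours); it is a common cause of both.
Each of the other candidates lacks a causal path to at least one of commute duration and television hours, so they do not confound the relationship.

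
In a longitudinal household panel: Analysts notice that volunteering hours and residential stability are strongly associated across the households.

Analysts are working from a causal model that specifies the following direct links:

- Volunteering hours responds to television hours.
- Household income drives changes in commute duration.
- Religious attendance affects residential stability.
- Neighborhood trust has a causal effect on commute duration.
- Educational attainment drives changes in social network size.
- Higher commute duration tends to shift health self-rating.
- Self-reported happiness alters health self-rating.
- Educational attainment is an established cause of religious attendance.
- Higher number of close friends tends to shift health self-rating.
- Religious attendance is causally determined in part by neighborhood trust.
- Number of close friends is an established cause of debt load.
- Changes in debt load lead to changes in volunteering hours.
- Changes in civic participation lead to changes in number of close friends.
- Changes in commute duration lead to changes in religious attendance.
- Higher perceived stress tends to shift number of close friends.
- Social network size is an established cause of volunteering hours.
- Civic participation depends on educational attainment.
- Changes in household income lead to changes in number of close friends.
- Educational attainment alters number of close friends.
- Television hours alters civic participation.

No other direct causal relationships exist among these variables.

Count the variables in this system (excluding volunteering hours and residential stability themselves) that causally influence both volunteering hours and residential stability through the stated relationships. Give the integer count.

The common causes are: educational attainment (to volunteering hours via educational attainment → social network size → volunteering hours; to residential stability via educational attainment → religious attendance → residential stability); household income (to volunteering hours via household income → number of close friends → debt load → volunteering hours; to residential stability via household income → commute duration → religious attendance → residential stability).
Every other variable lacks a causal path to at least one of volunteering hours and residential stability.

2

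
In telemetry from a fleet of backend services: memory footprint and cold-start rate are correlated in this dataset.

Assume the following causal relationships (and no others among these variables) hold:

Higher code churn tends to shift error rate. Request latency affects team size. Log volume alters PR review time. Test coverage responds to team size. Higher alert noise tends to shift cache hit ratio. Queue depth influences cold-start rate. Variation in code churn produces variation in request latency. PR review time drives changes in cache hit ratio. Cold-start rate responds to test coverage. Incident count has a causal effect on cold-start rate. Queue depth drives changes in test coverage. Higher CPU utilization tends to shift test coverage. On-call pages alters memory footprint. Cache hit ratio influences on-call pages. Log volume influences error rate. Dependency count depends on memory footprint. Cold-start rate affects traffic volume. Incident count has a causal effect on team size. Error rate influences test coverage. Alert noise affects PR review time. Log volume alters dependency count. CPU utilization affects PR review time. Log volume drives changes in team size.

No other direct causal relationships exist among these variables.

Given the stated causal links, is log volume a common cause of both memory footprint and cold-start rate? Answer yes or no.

yes

Log volume has a causal path to memory footprint (log volume → PR review time → cache hit ratio → on-call pages → memory footprint) and to cold-start rate (log volume → error rate → test coverage → cold-start rate), so it is a common cause of both — a confounder.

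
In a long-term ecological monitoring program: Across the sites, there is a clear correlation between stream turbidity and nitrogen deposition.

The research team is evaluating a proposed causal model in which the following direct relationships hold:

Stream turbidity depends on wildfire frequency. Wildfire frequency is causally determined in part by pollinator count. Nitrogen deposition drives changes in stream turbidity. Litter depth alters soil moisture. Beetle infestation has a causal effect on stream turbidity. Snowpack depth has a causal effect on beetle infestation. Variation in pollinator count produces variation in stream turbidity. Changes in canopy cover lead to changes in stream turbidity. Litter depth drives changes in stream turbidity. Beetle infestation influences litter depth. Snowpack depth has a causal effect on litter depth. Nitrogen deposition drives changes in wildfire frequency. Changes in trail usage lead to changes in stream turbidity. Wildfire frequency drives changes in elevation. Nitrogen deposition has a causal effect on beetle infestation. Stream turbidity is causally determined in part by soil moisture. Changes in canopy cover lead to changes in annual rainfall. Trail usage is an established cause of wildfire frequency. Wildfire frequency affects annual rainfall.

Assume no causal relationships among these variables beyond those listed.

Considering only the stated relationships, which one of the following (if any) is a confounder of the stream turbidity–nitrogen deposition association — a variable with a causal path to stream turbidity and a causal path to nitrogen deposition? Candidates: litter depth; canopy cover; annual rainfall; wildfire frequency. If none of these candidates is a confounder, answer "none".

none

None of the listed candidates has causal paths to both stream turbidity and nitrogen deposition in the stated relationships, so none is a common cause.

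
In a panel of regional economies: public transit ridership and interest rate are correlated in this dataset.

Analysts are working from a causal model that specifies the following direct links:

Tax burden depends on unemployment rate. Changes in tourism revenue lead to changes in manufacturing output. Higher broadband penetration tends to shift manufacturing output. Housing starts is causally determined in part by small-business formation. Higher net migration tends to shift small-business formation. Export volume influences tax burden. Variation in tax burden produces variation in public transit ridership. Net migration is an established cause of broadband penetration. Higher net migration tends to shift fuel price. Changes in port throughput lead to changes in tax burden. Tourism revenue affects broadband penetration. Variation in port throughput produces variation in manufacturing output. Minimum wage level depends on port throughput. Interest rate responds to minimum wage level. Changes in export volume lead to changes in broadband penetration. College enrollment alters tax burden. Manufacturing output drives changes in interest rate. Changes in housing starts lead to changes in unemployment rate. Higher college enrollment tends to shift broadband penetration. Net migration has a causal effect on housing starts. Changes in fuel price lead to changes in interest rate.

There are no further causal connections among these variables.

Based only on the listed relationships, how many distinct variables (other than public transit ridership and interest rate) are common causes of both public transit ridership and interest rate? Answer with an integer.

The common causes are: college enrollment (to public transit ridership via college enrollment → tax burden → public transit ridership; to interest rate via college enrollment → broadband penetration → manufacturing output → interest rate); export volume (to public transit ridership via export volume → tax burden → public transit ridership; to interest rate via export volume → broadband penetration → manufacturing output → interest rate); net migration (to public transit ridership via net migration → housing starts → unemployment rate → tax burden → public transit ridership; to interest rate via net migration → fuel price → interest rate); port throughput (to public transit ridership via port throughput → tax burden → public transit ridership; to interest rate via port throughput → minimum wage level → interest rate).
Every other variable lacks a causal path to at least one of public transit ridership and interest rate.

4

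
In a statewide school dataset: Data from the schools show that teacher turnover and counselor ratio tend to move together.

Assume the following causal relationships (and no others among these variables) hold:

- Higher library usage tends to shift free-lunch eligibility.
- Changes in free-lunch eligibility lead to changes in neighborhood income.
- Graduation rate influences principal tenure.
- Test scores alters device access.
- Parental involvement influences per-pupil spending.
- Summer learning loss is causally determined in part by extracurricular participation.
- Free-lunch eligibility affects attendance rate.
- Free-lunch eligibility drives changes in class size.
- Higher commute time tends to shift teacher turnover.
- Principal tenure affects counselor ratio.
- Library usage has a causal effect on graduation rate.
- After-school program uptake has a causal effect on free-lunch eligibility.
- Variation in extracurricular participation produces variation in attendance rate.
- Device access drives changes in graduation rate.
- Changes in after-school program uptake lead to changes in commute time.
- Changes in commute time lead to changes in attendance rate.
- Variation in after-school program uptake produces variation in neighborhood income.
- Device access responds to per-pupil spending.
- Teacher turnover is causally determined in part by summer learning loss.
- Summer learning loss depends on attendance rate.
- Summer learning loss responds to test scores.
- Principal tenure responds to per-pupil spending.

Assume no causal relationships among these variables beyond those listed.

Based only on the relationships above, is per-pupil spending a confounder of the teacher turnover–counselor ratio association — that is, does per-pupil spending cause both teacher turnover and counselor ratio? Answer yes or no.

Per-pupil spending has no stated causal path to teacher turnover. A confounder must cause both variables, so per-pupil spending does not qualify.

no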